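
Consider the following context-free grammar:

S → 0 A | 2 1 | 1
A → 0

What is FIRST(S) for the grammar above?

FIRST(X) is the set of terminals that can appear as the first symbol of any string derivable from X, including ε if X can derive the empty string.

We compute FIRST(S) using the standard algorithm.
FIRST(A) = {0}
FIRST(S) = {0, 1, 2}
Therefore, FIRST(S) = {0, 1, 2}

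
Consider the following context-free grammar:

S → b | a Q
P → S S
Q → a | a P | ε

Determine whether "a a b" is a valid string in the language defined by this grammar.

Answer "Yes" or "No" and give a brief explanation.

No - no valid derivation exists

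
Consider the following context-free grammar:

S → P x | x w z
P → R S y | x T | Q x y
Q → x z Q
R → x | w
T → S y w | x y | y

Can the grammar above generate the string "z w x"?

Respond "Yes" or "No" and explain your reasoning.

No - no valid derivation exists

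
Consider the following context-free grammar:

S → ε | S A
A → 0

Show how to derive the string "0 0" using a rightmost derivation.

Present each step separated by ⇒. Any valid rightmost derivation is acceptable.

S ⇒ S A ⇒ S 0 ⇒ S A 0 ⇒ S 0 0 ⇒ 0 0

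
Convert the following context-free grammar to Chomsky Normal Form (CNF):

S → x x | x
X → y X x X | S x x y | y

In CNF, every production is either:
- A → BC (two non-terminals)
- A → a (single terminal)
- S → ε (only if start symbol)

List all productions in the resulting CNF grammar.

TX → x; S → x; TY → y; X → y; S → TX TX; X → TY X0; X0 → X X1; X1 → TX X; X → S X2; X2 → TX X3; X3 → TX TY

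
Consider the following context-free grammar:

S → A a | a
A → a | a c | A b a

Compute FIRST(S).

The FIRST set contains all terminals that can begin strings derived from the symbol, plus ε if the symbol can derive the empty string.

We compute FIRST(S) using the standard algorithm.
FIRST(A) = {a}
FIRST(S) = {a}
Therefore, FIRST(S) = {a}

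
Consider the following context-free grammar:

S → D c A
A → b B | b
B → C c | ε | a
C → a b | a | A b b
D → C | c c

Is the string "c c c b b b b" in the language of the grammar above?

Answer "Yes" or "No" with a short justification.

No - no valid derivation exists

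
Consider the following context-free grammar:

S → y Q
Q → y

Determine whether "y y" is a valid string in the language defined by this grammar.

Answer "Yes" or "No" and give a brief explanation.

Yes - a valid derivation exists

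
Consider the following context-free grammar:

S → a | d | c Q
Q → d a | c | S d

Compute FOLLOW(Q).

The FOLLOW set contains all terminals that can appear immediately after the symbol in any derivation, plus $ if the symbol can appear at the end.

We compute FOLLOW(Q) using the standard algorithm.
FOLLOW(S) starts with {$}.
FIRST(Q) = {a, c, d}
FIRST(S) = {a, c, d}
FOLLOW(Q) = {$, d}
FOLLOW(S) = {$, d}
Therefore, FOLLOW(Q) = {$, d}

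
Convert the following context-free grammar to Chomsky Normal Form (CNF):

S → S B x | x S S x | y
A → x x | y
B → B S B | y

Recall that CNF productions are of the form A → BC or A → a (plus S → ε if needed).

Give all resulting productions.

TX → x; S → y; A → y; B → y; S → S X0; X0 → B TX; S → TX X1; X1 → S X2; X2 → S TX; A → TX TX; B → B X3; X3 → S B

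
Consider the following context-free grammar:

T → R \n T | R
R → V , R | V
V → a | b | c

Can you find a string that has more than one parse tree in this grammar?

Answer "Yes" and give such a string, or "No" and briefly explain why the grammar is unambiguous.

No - the grammar is unambiguous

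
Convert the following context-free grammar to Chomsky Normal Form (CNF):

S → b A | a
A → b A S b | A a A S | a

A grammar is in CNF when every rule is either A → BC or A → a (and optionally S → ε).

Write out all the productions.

TB → b; S → a; TA → a; A → a; S → TB A; A → TB X0; X0 → A X1; X1 → S TB; A → A X2; X2 → TA X3; X3 → A S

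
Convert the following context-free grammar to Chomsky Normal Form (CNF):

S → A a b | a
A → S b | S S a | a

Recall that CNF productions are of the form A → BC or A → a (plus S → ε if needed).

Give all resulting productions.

TA → a; TB → b; S → a; A → a; S → A X0; X0 → TA TB; A → S TB; A → S X1; X1 → S TA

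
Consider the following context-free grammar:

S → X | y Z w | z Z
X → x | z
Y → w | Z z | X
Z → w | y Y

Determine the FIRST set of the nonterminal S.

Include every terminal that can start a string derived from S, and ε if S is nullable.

We compute FIRST(S) using the standard algorithm.
FIRST(S) = {x, y, z}
FIRST(X) = {x, z}
FIRST(Y) = {w, x, y, z}
FIRST(Z) = {w, y}
Therefore, FIRST(S) = {x, y, z}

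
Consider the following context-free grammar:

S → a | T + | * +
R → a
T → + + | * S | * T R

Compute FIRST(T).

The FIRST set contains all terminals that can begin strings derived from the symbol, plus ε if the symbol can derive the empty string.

We compute FIRST(T) using the standard algorithm.
FIRST(R) = {a}
FIRST(S) = {*, +, a}
FIRST(T) = {*, +}
Therefore, FIRST(T) = {*, +}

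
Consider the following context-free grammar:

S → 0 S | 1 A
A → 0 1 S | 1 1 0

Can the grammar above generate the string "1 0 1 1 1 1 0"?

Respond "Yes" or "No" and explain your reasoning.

Yes - a valid derivation exists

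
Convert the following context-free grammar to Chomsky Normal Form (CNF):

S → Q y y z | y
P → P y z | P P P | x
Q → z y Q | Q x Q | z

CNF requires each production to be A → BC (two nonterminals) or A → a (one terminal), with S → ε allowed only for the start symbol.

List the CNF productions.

TY → y; TZ → z; S → y; P → x; TX → x; Q → z; S → Q X0; X0 → TY X1; X1 → TY TZ; P → P X2; X2 → TY TZ; P → P X3; X3 → P P; Q → TZ X4; X4 → TY Q; Q → Q X5; X5 → TX Q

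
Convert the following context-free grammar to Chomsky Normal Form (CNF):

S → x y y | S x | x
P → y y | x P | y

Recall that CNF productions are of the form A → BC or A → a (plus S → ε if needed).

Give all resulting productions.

TX → x; TY → y; S → x; P → y; S → TX X0; X0 → TY TY; S → S TX; P → TY TY; P → TX P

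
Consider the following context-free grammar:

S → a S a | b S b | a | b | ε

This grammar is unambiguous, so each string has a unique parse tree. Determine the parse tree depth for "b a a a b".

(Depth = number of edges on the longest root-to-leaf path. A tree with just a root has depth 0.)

3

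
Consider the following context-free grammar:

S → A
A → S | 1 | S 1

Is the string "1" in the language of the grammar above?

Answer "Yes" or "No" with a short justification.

Yes - a valid derivation exists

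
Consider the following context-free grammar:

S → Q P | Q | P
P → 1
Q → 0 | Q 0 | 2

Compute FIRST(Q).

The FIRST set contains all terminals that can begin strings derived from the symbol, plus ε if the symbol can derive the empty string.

We compute FIRST(Q) using the standard algorithm.
FIRST(P) = {1}
FIRST(Q) = {0, 2}
FIRST(S) = {0, 1, 2}
Therefore, FIRST(Q) = {0, 2}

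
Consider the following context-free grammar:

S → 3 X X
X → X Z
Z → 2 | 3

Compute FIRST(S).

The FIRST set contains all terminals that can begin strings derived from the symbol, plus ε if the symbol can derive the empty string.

We compute FIRST(S) using the standard algorithm.
FIRST(S) = {3}
FIRST(X) = {}
FIRST(Z) = {2, 3}
Therefore, FIRST(S) = {3}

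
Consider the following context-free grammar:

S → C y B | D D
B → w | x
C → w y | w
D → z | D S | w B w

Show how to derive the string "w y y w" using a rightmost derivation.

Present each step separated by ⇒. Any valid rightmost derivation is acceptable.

S ⇒ C y B ⇒ C y w ⇒ w y y w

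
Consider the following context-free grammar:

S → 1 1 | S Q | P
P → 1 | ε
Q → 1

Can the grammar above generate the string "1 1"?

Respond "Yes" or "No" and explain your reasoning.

Yes - a valid derivation exists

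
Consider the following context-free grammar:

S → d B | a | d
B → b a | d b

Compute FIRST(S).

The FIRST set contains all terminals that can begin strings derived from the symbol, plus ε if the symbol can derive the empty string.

We compute FIRST(S) using the standard algorithm.
FIRST(B) = {b, d}
FIRST(S) = {a, d}
Therefore, FIRST(S) = {a, d}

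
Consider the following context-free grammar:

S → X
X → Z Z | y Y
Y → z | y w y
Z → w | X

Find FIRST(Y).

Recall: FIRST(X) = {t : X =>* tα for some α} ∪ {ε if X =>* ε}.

We compute FIRST(Y) using the standard algorithm.
FIRST(S) = {w, y}
FIRST(X) = {w, y}
FIRST(Y) = {y, z}
FIRST(Z) = {w, y}
Therefore, FIRST(Y) = {y, z}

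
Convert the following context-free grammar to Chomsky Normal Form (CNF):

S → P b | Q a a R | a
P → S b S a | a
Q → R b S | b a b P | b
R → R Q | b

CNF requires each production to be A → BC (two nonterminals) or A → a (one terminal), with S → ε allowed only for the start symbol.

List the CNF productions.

TB → b; TA → a; S → a; P → a; Q → b; R → b; S → P TB; S → Q X0; X0 → TA X1; X1 → TA R; P → S X2; X2 → TB X3; X3 → S TA; Q → R X4; X4 → TB S; Q → TB X5; X5 → TA X6; X6 → TB P; R → R Q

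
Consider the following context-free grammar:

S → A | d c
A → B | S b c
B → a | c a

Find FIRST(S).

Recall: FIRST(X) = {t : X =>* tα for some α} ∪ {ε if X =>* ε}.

We compute FIRST(S) using the standard algorithm.
FIRST(A) = {a, c, d}
FIRST(B) = {a, c}
FIRST(S) = {a, c, d}
Therefore, FIRST(S) = {a, c, d}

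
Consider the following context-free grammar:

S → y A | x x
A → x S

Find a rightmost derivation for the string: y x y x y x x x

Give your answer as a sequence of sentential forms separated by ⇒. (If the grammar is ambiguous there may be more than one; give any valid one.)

S ⇒ y A ⇒ y x S ⇒ y x y A ⇒ y x y x S ⇒ y x y x y A ⇒ y x y x y x S ⇒ y x y x y x x x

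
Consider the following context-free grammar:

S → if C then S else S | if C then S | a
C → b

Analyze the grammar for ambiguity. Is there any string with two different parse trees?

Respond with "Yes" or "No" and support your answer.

Yes - the string 'if b then a else if b then if b then a else a' has two distinct parse trees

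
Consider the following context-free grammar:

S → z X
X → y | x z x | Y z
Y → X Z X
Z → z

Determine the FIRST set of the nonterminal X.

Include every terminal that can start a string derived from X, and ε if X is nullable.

We compute FIRST(X) using the standard algorithm.
FIRST(S) = {z}
FIRST(X) = {x, y}
FIRST(Y) = {x, y}
FIRST(Z) = {z}
Therefore, FIRST(X) = {x, y}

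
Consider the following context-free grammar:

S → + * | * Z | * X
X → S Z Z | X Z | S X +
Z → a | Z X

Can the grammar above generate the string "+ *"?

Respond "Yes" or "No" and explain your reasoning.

Yes - a valid derivation exists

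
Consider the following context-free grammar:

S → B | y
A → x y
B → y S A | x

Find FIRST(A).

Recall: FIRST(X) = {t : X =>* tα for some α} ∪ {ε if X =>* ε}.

We compute FIRST(A) using the standard algorithm.
FIRST(A) = {x}
FIRST(B) = {x, y}
FIRST(S) = {x, y}
Therefore, FIRST(A) = {x}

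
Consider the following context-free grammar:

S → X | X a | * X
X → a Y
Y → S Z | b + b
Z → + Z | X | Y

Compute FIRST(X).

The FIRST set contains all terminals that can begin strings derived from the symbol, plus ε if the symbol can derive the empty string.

We compute FIRST(X) using the standard algorithm.
FIRST(S) = {*, a}
FIRST(X) = {a}
FIRST(Y) = {*, a, b}
FIRST(Z) = {*, +, a, b}
Therefore, FIRST(X) = {a}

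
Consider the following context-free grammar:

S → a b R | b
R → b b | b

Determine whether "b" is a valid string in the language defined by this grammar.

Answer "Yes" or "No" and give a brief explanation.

Yes - a valid derivation exists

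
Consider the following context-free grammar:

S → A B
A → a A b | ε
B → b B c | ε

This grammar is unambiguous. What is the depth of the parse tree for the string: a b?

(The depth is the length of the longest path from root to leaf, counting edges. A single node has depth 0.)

3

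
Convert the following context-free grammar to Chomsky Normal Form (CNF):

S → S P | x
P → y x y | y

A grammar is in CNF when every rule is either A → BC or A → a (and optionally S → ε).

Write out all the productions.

S → x; TY → y; TX → x; P → y; S → S P; P → TY X0; X0 → TX TY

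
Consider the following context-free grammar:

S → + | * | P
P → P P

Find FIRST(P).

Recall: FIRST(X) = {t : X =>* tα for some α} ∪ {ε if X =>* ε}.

We compute FIRST(P) using the standard algorithm.
FIRST(P) = {}
FIRST(S) = {*, +}
Therefore, FIRST(P) = {}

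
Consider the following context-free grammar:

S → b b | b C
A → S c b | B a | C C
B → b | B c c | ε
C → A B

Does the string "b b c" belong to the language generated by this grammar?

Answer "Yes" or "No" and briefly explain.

No - no valid derivation exists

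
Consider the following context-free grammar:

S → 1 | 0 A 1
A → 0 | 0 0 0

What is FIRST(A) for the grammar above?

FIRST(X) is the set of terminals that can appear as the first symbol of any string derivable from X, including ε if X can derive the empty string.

We compute FIRST(A) using the standard algorithm.
FIRST(A) = {0}
FIRST(S) = {0, 1}
Therefore, FIRST(A) = {0}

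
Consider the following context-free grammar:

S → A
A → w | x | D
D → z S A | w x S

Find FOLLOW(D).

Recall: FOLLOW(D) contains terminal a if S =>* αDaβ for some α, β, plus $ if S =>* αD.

We compute FOLLOW(D) using the standard algorithm.
FOLLOW(S) starts with {$}.
FIRST(A) = {w, x, z}
FIRST(D) = {w, z}
FIRST(S) = {w, x, z}
FOLLOW(A) = {$, w, x, z}
FOLLOW(D) = {$, w, x, z}
FOLLOW(S) = {$, w, x, z}
Therefore, FOLLOW(D) = {$, w, x, z}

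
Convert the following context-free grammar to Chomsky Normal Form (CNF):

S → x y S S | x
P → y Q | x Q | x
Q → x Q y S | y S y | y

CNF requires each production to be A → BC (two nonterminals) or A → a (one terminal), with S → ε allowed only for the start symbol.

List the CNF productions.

TX → x; TY → y; S → x; P → x; Q → y; S → TX X0; X0 → TY X1; X1 → S S; P → TY Q; P → TX Q; Q → TX X2; X2 → Q X3; X3 → TY S; Q → TY X4; X4 → S TY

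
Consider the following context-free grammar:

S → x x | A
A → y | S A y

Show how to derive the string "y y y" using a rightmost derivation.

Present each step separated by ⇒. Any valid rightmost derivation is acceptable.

S ⇒ A ⇒ S A y ⇒ S y y ⇒ A y y ⇒ y y y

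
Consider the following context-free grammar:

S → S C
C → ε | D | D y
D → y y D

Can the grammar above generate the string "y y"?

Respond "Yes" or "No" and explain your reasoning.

No - no valid derivation exists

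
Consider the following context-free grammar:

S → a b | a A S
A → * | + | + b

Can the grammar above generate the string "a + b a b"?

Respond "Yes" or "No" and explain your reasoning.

Yes - a valid derivation exists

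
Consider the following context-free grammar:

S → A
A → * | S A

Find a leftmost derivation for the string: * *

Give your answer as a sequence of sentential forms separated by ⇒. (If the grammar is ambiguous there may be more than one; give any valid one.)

S ⇒ A ⇒ S A ⇒ A A ⇒ * A ⇒ * *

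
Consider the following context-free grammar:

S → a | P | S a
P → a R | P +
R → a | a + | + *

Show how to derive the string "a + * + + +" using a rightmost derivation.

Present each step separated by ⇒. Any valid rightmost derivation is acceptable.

S ⇒ P ⇒ P + ⇒ P + + ⇒ P + + + ⇒ a R + + + ⇒ a + * + + +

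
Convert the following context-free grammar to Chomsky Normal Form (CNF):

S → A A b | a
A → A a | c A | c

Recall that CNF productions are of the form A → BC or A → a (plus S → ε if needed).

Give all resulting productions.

TB → b; S → a; TA → a; TC → c; A → c; S → A X0; X0 → A TB; A → A TA; A → TC A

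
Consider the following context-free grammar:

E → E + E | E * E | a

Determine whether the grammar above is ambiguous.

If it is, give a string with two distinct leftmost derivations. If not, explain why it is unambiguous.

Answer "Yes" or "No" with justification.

Yes - the string 'a * a * a * a' has two distinct leftmost derivations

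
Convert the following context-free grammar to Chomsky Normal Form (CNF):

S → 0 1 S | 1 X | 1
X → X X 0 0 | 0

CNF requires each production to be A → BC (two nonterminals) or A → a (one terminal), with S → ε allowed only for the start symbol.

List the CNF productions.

T0 → 0; T1 → 1; S → 1; X → 0; S → T0 X0; X0 → T1 S; S → T1 X; X → X X1; X1 → X X2; X2 → T0 T0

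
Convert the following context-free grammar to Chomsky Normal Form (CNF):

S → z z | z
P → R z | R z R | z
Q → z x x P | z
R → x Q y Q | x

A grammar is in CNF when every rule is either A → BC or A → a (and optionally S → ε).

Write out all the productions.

TZ → z; S → z; P → z; TX → x; Q → z; TY → y; R → x; S → TZ TZ; P → R TZ; P → R X0; X0 → TZ R; Q → TZ X1; X1 → TX X2; X2 → TX P; R → TX X3; X3 → Q X4; X4 → TY Q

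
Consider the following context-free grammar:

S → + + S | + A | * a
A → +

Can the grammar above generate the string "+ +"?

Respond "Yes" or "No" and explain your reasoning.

Yes - a valid derivation exists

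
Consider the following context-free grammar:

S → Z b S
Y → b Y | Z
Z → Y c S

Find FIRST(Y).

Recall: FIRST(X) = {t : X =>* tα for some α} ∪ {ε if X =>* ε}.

We compute FIRST(Y) using the standard algorithm.
FIRST(S) = {b}
FIRST(Y) = {b}
FIRST(Z) = {b}
Therefore, FIRST(Y) = {b}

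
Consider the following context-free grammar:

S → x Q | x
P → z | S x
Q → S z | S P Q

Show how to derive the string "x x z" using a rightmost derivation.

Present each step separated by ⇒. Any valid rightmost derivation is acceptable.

S ⇒ x Q ⇒ x S z ⇒ x x z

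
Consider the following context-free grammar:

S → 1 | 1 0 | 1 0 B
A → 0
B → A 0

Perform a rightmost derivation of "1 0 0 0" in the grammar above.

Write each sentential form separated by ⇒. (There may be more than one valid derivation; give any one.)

S ⇒ 1 0 B ⇒ 1 0 A 0 ⇒ 1 0 0 0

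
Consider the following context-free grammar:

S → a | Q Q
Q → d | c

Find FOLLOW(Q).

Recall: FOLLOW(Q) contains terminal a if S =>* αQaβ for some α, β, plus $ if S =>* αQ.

We compute FOLLOW(Q) using the standard algorithm.
FOLLOW(S) starts with {$}.
FIRST(Q) = {c, d}
FIRST(S) = {a, c, d}
FOLLOW(Q) = {$, c, d}
FOLLOW(S) = {$}
Therefore, FOLLOW(Q) = {$, c, d}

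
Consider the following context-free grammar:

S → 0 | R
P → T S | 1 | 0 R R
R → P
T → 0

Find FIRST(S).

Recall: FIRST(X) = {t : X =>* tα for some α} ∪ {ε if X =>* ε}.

We compute FIRST(S) using the standard algorithm.
FIRST(P) = {0, 1}
FIRST(R) = {0, 1}
FIRST(S) = {0, 1}
FIRST(T) = {0}
Therefore, FIRST(S) = {0, 1}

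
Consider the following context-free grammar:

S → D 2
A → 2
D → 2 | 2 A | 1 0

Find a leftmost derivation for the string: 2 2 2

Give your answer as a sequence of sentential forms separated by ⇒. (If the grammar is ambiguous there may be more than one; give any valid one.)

S ⇒ D 2 ⇒ 2 A 2 ⇒ 2 2 2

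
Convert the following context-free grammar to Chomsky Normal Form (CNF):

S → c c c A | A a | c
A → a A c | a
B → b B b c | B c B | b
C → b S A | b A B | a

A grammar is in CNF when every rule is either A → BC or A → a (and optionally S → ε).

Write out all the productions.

TC → c; TA → a; S → c; A → a; TB → b; B → b; C → a; S → TC X0; X0 → TC X1; X1 → TC A; S → A TA; A → TA X2; X2 → A TC; B → TB X3; X3 → B X4; X4 → TB TC; B → B X5; X5 → TC B; C → TB X6; X6 → S A; C → TB X7; X7 → A B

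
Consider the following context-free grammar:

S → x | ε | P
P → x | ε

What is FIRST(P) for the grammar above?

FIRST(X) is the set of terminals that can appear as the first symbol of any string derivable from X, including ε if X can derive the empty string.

We compute FIRST(P) using the standard algorithm.
FIRST(P) = {x, ε}
FIRST(S) = {x, ε}
Therefore, FIRST(P) = {x, ε}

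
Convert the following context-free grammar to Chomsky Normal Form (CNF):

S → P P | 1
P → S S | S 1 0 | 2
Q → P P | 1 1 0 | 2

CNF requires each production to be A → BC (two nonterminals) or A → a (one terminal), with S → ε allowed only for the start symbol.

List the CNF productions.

S → 1; T1 → 1; T0 → 0; P → 2; Q → 2; S → P P; P → S S; P → S X0; X0 → T1 T0; Q → P P; Q → T1 X1; X1 → T1 T0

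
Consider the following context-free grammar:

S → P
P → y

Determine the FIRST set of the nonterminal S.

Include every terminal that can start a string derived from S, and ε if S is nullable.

We compute FIRST(S) using the standard algorithm.
FIRST(P) = {y}
FIRST(S) = {y}
Therefore, FIRST(S) = {y}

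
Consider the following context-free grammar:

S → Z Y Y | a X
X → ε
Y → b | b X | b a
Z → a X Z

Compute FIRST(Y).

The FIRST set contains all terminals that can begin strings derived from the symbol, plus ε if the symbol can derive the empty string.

We compute FIRST(Y) using the standard algorithm.
FIRST(S) = {a}
FIRST(X) = {ε}
FIRST(Y) = {b}
FIRST(Z) = {a}
Therefore, FIRST(Y) = {b}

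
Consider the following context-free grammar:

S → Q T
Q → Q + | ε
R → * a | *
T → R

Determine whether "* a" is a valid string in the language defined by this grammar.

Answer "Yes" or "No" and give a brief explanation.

Yes - a valid derivation exists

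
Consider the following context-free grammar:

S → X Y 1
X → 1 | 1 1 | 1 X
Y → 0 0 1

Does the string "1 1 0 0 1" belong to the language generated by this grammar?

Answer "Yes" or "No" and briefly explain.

No - no valid derivation exists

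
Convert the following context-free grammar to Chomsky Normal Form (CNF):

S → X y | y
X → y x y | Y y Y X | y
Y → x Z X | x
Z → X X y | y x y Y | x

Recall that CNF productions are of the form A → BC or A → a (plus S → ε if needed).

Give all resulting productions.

TY → y; S → y; TX → x; X → y; Y → x; Z → x; S → X TY; X → TY X0; X0 → TX TY; X → Y X1; X1 → TY X2; X2 → Y X; Y → TX X3; X3 → Z X; Z → X X4; X4 → X TY; Z → TY X5; X5 → TX X6; X6 → TY Y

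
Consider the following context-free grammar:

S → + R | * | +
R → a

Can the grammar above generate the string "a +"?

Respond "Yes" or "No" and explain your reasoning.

No - no valid derivation exists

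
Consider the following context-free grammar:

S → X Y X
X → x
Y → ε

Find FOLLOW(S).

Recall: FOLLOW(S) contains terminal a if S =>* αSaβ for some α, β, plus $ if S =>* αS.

We compute FOLLOW(S) using the standard algorithm.
FOLLOW(S) starts with {$}.
FIRST(S) = {x}
FIRST(X) = {x}
FIRST(Y) = {ε}
FOLLOW(S) = {$}
FOLLOW(X) = {$, x}
FOLLOW(Y) = {x}
Therefore, FOLLOW(S) = {$}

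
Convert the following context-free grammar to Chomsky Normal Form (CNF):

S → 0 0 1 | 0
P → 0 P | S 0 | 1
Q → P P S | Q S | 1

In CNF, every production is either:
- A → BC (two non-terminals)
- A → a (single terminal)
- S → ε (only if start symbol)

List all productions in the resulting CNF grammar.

T0 → 0; T1 → 1; S → 0; P → 1; Q → 1; S → T0 X0; X0 → T0 T1; P → T0 P; P → S T0; Q → P X1; X1 → P S; Q → Q S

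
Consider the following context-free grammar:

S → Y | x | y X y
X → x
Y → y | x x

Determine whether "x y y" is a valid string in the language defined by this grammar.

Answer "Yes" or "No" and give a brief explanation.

No - no valid derivation exists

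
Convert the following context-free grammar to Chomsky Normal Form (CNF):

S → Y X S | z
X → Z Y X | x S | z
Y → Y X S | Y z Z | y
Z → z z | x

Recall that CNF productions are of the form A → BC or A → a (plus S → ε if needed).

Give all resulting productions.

S → z; TX → x; X → z; TZ → z; Y → y; Z → x; S → Y X0; X0 → X S; X → Z X1; X1 → Y X; X → TX S; Y → Y X2; X2 → X S; Y → Y X3; X3 → TZ Z; Z → TZ TZ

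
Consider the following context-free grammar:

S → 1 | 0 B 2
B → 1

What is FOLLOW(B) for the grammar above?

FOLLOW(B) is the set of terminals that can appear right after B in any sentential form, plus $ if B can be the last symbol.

We compute FOLLOW(B) using the standard algorithm.
FOLLOW(S) starts with {$}.
FIRST(B) = {1}
FIRST(S) = {0, 1}
FOLLOW(B) = {2}
FOLLOW(S) = {$}
Therefore, FOLLOW(B) = {2}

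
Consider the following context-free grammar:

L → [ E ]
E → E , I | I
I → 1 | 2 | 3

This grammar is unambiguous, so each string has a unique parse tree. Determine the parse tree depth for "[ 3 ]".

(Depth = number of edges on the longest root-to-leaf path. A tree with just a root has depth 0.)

3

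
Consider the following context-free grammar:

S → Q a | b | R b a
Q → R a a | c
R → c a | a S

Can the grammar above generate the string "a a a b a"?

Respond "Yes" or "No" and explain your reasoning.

No - no valid derivation exists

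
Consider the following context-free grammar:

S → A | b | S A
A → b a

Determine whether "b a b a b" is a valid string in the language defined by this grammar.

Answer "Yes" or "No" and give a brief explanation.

No - no valid derivation exists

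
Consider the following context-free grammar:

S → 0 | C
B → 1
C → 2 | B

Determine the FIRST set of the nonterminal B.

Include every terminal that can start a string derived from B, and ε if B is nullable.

We compute FIRST(B) using the standard algorithm.
FIRST(B) = {1}
FIRST(C) = {1, 2}
FIRST(S) = {0, 1, 2}
Therefore, FIRST(B) = {1}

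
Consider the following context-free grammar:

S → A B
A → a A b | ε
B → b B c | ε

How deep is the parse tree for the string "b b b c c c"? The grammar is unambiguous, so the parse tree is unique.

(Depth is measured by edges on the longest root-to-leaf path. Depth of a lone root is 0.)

5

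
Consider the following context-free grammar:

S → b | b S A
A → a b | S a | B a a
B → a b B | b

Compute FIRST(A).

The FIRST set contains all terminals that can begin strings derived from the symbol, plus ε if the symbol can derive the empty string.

We compute FIRST(A) using the standard algorithm.
FIRST(A) = {a, b}
FIRST(B) = {a, b}
FIRST(S) = {b}
Therefore, FIRST(A) = {a, b}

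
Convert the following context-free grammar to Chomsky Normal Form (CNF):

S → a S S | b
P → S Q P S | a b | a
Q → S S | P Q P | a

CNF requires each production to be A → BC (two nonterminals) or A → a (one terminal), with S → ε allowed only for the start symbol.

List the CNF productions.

TA → a; S → b; TB → b; P → a; Q → a; S → TA X0; X0 → S S; P → S X1; X1 → Q X2; X2 → P S; P → TA TB; Q → S S; Q → P X3; X3 → Q P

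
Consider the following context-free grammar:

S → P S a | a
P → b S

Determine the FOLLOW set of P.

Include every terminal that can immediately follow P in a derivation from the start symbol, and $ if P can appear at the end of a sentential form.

We compute FOLLOW(P) using the standard algorithm.
FOLLOW(S) starts with {$}.
FIRST(P) = {b}
FIRST(S) = {a, b}
FOLLOW(P) = {a, b}
FOLLOW(S) = {$, a, b}
Therefore, FOLLOW(P) = {a, b}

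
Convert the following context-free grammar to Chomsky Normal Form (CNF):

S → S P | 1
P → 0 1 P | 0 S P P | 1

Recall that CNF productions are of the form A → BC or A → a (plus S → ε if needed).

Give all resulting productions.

S → 1; T0 → 0; T1 → 1; P → 1; S → S P; P → T0 X0; X0 → T1 P; P → T0 X1; X1 → S X2; X2 → P P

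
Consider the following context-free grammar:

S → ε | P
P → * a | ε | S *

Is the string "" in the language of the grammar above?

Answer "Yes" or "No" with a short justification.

Yes - a valid derivation exists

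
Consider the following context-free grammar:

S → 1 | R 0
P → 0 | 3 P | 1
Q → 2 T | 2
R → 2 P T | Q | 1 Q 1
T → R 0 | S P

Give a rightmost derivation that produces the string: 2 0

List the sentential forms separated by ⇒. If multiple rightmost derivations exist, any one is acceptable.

S ⇒ R 0 ⇒ Q 0 ⇒ 2 0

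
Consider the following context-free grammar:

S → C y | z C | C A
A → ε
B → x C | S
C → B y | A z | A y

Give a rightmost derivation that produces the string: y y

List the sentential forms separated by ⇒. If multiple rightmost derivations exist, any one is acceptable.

S ⇒ C y ⇒ A y y ⇒ y y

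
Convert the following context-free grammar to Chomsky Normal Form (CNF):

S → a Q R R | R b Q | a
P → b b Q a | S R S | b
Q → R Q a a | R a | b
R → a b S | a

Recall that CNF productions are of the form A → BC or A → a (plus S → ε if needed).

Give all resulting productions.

TA → a; TB → b; S → a; P → b; Q → b; R → a; S → TA X0; X0 → Q X1; X1 → R R; S → R X2; X2 → TB Q; P → TB X3; X3 → TB X4; X4 → Q TA; P → S X5; X5 → R S; Q → R X6; X6 → Q X7; X7 → TA TA; Q → R TA; R → TA X8; X8 → TB S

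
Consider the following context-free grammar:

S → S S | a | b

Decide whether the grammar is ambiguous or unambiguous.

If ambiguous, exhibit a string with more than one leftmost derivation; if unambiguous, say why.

Ambiguous - the string 'b b b' has two distinct leftmost derivations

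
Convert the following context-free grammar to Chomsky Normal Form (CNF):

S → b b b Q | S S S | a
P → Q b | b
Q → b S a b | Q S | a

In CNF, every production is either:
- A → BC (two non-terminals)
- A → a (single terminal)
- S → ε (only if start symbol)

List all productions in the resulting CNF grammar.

TB → b; S → a; P → b; TA → a; Q → a; S → TB X0; X0 → TB X1; X1 → TB Q; S → S X2; X2 → S S; P → Q TB; Q → TB X3; X3 → S X4; X4 → TA TB; Q → Q S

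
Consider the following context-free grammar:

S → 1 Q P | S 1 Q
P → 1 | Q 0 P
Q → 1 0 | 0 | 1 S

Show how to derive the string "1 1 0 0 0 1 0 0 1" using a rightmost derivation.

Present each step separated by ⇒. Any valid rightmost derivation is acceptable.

S ⇒ 1 Q P ⇒ 1 Q Q 0 P ⇒ 1 Q Q 0 Q 0 P ⇒ 1 Q Q 0 Q 0 1 ⇒ 1 Q Q 0 1 0 0 1 ⇒ 1 Q 0 0 1 0 0 1 ⇒ 1 1 0 0 0 1 0 0 1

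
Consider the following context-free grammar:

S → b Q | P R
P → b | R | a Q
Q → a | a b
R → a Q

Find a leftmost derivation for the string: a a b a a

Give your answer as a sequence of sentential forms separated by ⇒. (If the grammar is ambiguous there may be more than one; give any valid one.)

S ⇒ P R ⇒ R R ⇒ a Q R ⇒ a a b R ⇒ a a b a Q ⇒ a a b a a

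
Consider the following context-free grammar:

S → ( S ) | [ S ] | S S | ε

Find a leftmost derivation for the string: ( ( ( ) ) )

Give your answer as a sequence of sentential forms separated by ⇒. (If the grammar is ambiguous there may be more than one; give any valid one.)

S ⇒ ( S ) ⇒ ( ( S ) ) ⇒ ( ( ( S ) ) ) ⇒ ( ( ( ) ) )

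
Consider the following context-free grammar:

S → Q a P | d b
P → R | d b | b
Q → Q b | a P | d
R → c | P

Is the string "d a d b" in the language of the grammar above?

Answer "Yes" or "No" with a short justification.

Yes - a valid derivation exists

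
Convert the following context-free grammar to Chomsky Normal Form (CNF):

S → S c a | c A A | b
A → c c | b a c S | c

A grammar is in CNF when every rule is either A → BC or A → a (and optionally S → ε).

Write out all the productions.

TC → c; TA → a; S → b; TB → b; A → c; S → S X0; X0 → TC TA; S → TC X1; X1 → A A; A → TC TC; A → TB X2; X2 → TA X3; X3 → TC S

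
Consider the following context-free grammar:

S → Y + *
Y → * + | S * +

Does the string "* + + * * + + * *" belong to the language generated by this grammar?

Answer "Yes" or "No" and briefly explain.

No - no valid derivation exists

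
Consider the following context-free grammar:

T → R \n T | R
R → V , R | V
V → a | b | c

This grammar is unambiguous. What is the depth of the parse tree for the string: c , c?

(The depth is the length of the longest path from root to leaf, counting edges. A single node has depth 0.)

4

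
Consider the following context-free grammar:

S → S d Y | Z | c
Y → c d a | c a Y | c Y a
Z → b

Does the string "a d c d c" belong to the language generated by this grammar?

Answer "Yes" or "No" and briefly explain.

No - no valid derivation exists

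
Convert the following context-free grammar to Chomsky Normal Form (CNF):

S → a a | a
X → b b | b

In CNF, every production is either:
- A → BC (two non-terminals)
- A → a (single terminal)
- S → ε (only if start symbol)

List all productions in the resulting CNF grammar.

TA → a; S → a; TB → b; X → b; S → TA TA; X → TB TB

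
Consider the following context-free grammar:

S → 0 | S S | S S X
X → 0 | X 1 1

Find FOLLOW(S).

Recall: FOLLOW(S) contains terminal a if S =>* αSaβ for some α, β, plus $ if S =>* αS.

We compute FOLLOW(S) using the standard algorithm.
FOLLOW(S) starts with {$}.
FIRST(S) = {0}
FIRST(X) = {0}
FOLLOW(S) = {$, 0}
FOLLOW(X) = {$, 0, 1}
Therefore, FOLLOW(S) = {$, 0}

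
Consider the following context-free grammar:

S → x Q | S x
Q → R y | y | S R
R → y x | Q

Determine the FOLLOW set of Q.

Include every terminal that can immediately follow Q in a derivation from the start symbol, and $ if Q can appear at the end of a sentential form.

We compute FOLLOW(Q) using the standard algorithm.
FOLLOW(S) starts with {$}.
FIRST(Q) = {x, y}
FIRST(R) = {x, y}
FIRST(S) = {x}
FOLLOW(Q) = {$, x, y}
FOLLOW(R) = {$, x, y}
FOLLOW(S) = {$, x, y}
Therefore, FOLLOW(Q) = {$, x, y}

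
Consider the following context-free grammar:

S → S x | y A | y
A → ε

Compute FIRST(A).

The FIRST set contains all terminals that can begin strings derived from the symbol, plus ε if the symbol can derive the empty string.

We compute FIRST(A) using the standard algorithm.
FIRST(A) = {ε}
FIRST(S) = {y}
Therefore, FIRST(A) = {ε}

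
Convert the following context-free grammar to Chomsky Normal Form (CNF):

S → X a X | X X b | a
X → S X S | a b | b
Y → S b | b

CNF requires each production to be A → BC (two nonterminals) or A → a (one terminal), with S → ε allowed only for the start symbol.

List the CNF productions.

TA → a; TB → b; S → a; X → b; Y → b; S → X X0; X0 → TA X; S → X X1; X1 → X TB; X → S X2; X2 → X S; X → TA TB; Y → S TB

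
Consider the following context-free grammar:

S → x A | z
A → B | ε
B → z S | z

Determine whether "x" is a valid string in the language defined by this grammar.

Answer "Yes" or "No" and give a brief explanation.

Yes - a valid derivation exists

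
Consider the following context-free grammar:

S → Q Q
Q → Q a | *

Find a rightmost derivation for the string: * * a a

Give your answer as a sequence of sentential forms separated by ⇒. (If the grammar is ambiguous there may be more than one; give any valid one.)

S ⇒ Q Q ⇒ Q Q a ⇒ Q Q a a ⇒ Q * a a ⇒ * * a a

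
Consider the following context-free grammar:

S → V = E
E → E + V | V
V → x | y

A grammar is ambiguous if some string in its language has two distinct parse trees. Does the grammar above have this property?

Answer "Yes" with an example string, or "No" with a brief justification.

No - the grammar is unambiguous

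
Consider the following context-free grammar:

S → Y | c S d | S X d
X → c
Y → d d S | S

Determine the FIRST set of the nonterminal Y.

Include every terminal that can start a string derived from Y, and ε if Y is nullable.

We compute FIRST(Y) using the standard algorithm.
FIRST(S) = {c, d}
FIRST(X) = {c}
FIRST(Y) = {c, d}
Therefore, FIRST(Y) = {c, d}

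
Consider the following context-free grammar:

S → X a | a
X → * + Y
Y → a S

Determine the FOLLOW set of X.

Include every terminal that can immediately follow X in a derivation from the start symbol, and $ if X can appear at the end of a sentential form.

We compute FOLLOW(X) using the standard algorithm.
FOLLOW(S) starts with {$}.
FIRST(S) = {*, a}
FIRST(X) = {*}
FIRST(Y) = {a}
FOLLOW(S) = {$, a}
FOLLOW(X) = {a}
FOLLOW(Y) = {a}
Therefore, FOLLOW(X) = {a}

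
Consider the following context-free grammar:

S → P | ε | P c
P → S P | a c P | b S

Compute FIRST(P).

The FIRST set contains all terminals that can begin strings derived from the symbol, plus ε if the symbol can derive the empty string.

We compute FIRST(P) using the standard algorithm.
FIRST(P) = {a, b}
FIRST(S) = {a, b, ε}
Therefore, FIRST(P) = {a, b}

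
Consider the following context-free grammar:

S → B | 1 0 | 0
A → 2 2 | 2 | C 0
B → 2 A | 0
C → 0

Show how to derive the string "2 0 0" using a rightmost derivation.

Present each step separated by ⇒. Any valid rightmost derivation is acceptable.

S ⇒ B ⇒ 2 A ⇒ 2 C 0 ⇒ 2 0 0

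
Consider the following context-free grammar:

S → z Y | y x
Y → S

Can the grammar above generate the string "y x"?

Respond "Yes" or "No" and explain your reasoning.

Yes - a valid derivation exists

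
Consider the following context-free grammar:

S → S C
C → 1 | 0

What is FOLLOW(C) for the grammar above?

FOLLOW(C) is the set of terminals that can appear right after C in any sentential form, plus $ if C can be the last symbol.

We compute FOLLOW(C) using the standard algorithm.
FOLLOW(S) starts with {$}.
FIRST(C) = {0, 1}
FIRST(S) = {}
FOLLOW(C) = {$, 0, 1}
FOLLOW(S) = {$, 0, 1}
Therefore, FOLLOW(C) = {$, 0, 1}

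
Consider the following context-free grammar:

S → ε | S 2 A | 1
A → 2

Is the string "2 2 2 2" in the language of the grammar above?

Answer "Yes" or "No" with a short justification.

Yes - a valid derivation exists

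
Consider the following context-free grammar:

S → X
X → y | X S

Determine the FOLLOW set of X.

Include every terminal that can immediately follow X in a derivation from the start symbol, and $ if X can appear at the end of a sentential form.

We compute FOLLOW(X) using the standard algorithm.
FOLLOW(S) starts with {$}.
FIRST(S) = {y}
FIRST(X) = {y}
FOLLOW(S) = {$, y}
FOLLOW(X) = {$, y}
Therefore, FOLLOW(X) = {$, y}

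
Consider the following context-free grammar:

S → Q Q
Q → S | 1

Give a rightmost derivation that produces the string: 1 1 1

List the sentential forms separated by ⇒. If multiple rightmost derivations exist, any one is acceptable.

S ⇒ Q Q ⇒ Q S ⇒ Q Q Q ⇒ Q Q 1 ⇒ Q 1 1 ⇒ 1 1 1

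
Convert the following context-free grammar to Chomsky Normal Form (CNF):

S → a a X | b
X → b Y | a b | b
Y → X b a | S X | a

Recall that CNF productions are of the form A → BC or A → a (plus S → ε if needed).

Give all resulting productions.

TA → a; S → b; TB → b; X → b; Y → a; S → TA X0; X0 → TA X; X → TB Y; X → TA TB; Y → X X1; X1 → TB TA; Y → S X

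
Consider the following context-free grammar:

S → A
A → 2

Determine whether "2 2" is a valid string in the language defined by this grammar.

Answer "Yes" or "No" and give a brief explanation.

No - no valid derivation exists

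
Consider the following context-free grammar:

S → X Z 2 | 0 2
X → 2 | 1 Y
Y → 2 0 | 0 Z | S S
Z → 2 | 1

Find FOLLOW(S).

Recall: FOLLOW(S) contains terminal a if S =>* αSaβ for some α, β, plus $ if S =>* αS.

We compute FOLLOW(S) using the standard algorithm.
FOLLOW(S) starts with {$}.
FIRST(S) = {0, 1, 2}
FIRST(X) = {1, 2}
FIRST(Y) = {0, 1, 2}
FIRST(Z) = {1, 2}
FOLLOW(S) = {$, 0, 1, 2}
FOLLOW(X) = {1, 2}
FOLLOW(Y) = {1, 2}
FOLLOW(Z) = {1, 2}
Therefore, FOLLOW(S) = {$, 0, 1, 2}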